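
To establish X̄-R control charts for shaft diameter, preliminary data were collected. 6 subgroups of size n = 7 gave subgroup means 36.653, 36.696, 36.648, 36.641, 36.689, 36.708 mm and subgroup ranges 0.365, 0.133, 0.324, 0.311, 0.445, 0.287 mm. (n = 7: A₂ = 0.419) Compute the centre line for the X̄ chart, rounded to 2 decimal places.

X̄̄ = (36.653 + 36.696 + 36.648 + 36.641 + 36.689 + 36.708) / 6 = 220.0350 / 6 = 36.6725
CL = X̄̄ = 36.6725

36.67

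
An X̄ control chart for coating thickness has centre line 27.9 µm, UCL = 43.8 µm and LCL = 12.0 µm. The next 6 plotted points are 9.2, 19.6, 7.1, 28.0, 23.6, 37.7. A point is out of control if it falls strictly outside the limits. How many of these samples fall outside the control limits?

Compare each point to [12.0, 43.8]: sample 1 = 9.2 < LCL; sample 3 = 7.1 < LCL.

2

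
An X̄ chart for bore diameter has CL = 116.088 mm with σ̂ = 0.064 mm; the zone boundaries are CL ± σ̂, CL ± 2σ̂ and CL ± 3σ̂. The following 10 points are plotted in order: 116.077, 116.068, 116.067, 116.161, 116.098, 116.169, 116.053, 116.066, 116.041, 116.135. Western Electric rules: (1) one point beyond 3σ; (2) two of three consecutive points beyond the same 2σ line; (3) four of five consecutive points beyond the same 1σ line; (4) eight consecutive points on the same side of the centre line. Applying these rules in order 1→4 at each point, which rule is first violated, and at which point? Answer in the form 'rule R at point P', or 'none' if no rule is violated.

Zone of each point (C = within 1σ̂, B = 1σ̂–2σ̂, A = 2σ̂–3σ̂, * = beyond 3σ̂; sign = side of CL): 1:-C, 2:-C, 3:-C, 4:+B, 5:+C, 6:+B, 7:-C, 8:-C, 9:-C, 10:+C
No rule fires across all 10 points.

none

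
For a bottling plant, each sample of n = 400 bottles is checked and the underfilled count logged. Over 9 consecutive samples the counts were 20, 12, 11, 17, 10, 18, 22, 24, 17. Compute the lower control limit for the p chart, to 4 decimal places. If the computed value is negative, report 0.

p̄ = Σdᵢ / (k·n) = 151 / (9 × 400) = 0.04194
LCL = p̄ − 3·√(p̄(1−p̄)/n) = 0.04194 − 3 × 0.01002 = 0.01188

0.0119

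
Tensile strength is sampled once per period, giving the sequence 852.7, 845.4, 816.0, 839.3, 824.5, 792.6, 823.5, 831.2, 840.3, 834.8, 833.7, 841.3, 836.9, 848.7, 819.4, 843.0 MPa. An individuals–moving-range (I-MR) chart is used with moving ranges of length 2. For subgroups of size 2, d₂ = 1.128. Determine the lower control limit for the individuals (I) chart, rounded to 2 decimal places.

X̄ = (852.7 + 845.4 + 816.0 + 839.3 + 824.5 + 792.6 + 823.5 + 831.2 + 840.3 + 834.8 + 833.7 + 841.3 + 836.9 + 848.7 + 819.4 + 843.0) / 16 = 832.7062
Moving ranges: 7.3, 29.4, 23.3, 14.8, 31.9, 30.9, 7.7, 9.1, 5.5, 1.1, 7.6, 4.4, 11.8, 29.3, 23.6; M̄R̄ = 237.7000 / 15 = 15.8467
LCL = X̄ − 3·M̄R̄/d₂ = 832.7062 − 3 × 15.8467 / 1.128 = 790.5609

790.56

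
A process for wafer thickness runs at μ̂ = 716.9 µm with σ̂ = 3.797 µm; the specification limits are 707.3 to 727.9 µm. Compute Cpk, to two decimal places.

0.84

Cpu = (USL − μ̂) / (3σ̂) = (727.9 − 716.9) / (3 × 3.797) = 0.9657; Cpl = (μ̂ − LSL) / (3σ̂) = (716.9 − 707.3) / (3 × 3.797) = 0.8428; Cpk = min(Cpu, Cpl) = 0.8428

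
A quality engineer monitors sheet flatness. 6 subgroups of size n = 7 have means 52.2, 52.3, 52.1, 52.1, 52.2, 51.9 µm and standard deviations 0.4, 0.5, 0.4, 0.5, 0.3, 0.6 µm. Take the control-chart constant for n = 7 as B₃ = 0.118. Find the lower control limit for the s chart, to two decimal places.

s̄ = (0.4 + 0.5 + 0.4 + 0.5 + 0.3 + 0.6) / 6 = 0.4500
LCL_s = B₃·s̄ = 0.118 × 0.4500 = 0.0531

0.05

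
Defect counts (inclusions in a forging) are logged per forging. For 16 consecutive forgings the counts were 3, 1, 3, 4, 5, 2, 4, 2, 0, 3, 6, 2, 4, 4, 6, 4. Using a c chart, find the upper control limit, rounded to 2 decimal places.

8.77

c̄ = (3 + 1 + 3 + 4 + 5 + 2 + 4 + 2 + 0 + 3 + 6 + 2 + 4 + 4 + 6 + 4) / 16 = 53 / 16 = 3.3125
UCL = c̄ + 3√c̄ = 3.3125 + 3 × √3.3125 = 3.3125 + 3 × 1.8200 = 8.7726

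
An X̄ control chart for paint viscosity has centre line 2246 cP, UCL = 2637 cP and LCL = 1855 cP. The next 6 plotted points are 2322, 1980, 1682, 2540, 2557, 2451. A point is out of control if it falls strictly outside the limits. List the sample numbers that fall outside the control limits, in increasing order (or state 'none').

3

Compare each point to [1855, 2637]: sample 3 = 1682 < LCL.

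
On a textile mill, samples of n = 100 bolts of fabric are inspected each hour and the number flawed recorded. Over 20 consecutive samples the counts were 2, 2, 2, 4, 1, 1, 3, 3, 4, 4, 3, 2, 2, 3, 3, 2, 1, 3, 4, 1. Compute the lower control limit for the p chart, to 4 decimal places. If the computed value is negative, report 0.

0.0000

p̄ = Σdᵢ / (k·n) = 50 / (20 × 100) = 0.02500
LCL = p̄ − 3·√(p̄(1−p̄)/n) = 0.02500 − 3 × 0.01561 = -0.02184 → 0 (negative, so LCL = 0)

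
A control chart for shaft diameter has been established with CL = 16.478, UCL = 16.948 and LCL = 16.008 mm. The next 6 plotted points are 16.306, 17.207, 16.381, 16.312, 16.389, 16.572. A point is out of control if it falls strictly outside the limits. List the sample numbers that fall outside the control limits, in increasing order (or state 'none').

2

Compare each point to [16.008, 16.948]: sample 2 = 17.207 > UCL.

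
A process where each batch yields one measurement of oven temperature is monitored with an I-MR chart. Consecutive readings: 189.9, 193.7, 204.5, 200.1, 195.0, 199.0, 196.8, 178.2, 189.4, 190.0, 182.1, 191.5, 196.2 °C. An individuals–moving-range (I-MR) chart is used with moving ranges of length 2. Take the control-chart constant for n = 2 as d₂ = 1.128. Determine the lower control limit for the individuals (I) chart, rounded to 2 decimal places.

174.47

X̄ = (189.9 + 193.7 + 204.5 + 200.1 + 195.0 + 199.0 + 196.8 + 178.2 + 189.4 + 190.0 + 182.1 + 191.5 + 196.2) / 13 = 192.8000
Moving ranges: 3.8, 10.8, 4.4, 5.1, 4.0, 2.2, 18.6, 11.2, 0.6, 7.9, 9.4, 4.7; M̄R̄ = 82.7000 / 12 = 6.8917
LCL = X̄ − 3·M̄R̄/d₂ = 192.8000 − 3 × 6.8917 / 1.128 = 174.4711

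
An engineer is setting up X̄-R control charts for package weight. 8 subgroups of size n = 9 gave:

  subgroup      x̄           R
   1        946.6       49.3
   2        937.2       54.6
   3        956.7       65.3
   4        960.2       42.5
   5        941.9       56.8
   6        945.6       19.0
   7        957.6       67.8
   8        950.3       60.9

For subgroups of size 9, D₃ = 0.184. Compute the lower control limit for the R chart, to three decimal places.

9.573

R̄ = (49.3 + 54.6 + 65.3 + 42.5 + 56.8 + 19.0 + 67.8 + 60.9) / 8 = 416.2000 / 8 = 52.0250
LCL_R = D₃·R̄ = 0.184 × 52.0250 = 9.5726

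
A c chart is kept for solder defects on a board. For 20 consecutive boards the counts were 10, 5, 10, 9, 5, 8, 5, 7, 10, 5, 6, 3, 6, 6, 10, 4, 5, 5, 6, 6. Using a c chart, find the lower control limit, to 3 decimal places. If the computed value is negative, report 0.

0.000

c̄ = (10 + 5 + 10 + 9 + 5 + 8 + 5 + 7 + 10 + 5 + 6 + 3 + 6 + 6 + 10 + 4 + 5 + 5 + 6 + 6) / 20 = 131 / 20 = 6.5500
LCL = c̄ − 3√c̄ = 6.5500 − 3 × 2.5593 = -1.1279 → 0 (cannot be negative)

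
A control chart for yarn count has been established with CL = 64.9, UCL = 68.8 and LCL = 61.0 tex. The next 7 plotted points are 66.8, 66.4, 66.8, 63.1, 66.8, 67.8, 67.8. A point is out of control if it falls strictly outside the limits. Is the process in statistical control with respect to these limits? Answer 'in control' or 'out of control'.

All 7 points lie within [61.0, 68.8].

in control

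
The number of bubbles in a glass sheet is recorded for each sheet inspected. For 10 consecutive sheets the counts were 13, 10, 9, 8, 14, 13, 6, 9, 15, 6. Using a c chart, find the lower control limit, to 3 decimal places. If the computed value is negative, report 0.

c̄ = (13 + 10 + 9 + 8 + 14 + 13 + 6 + 9 + 15 + 6) / 10 = 103 / 10 = 10.3000
LCL = c̄ − 3√c̄ = 10.3000 − 3 × 3.2094 = 0.6719

0.672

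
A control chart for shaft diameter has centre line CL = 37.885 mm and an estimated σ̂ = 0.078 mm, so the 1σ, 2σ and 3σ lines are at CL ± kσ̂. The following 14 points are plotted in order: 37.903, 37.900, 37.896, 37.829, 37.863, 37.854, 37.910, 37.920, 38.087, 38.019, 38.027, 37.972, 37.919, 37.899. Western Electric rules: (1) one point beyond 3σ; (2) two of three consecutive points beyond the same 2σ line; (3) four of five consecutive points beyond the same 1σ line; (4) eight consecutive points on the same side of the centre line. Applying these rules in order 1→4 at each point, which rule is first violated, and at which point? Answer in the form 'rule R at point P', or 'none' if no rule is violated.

rule 3 at point 12

Zone of each point (C = within 1σ̂, B = 1σ̂–2σ̂, A = 2σ̂–3σ̂, * = beyond 3σ̂; sign = side of CL): 1:+C, 2:+C, 3:+C, 4:-C, 5:-C, 6:-C, 7:+C, 8:+C, 9:+A, 10:+B, 11:+B, 12:+B, 13:+C, 14:+C
Rule 3 (four of five consecutive points beyond the same 1σ limit) is satisfied at point 12.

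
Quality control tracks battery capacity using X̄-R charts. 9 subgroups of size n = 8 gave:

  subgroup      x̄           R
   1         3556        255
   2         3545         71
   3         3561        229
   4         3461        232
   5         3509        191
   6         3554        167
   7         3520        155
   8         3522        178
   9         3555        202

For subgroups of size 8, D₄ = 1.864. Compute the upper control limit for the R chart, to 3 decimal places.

347.947

R̄ = (255 + 71 + 229 + 232 + 191 + 167 + 155 + 178 + 202) / 9 = 1680.0000 / 9 = 186.6667
UCL_R = D₄·R̄ = 1.864 × 186.6667 = 347.9467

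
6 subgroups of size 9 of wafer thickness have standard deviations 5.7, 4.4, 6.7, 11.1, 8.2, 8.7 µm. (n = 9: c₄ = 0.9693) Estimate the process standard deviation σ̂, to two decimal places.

s̄ = (5.7 + 4.4 + 6.7 + 11.1 + 8.2 + 8.7) / 6 = 7.4667
σ̂ = s̄ / c₄ = 7.4667 / 0.9693 = 7.7032

7.70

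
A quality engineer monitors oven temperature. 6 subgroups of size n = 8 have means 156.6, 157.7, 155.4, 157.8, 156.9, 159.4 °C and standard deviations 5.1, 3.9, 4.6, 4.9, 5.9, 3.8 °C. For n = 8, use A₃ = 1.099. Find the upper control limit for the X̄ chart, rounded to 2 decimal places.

162.47

X̄̄ = (156.6 + 157.7 + 155.4 + 157.8 + 156.9 + 159.4) / 6 = 157.3000
s̄ = (5.1 + 3.9 + 4.6 + 4.9 + 5.9 + 3.8) / 6 = 4.7000
UCL = X̄̄ + A₃·s̄ = 157.3000 + 1.099 × 4.7000 = 162.4653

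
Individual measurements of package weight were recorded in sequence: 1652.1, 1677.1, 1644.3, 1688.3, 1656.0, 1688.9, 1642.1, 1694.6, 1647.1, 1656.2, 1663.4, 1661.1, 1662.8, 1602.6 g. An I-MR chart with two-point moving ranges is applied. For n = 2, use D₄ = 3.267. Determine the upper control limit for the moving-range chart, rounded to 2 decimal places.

99.09

Moving ranges: 25.0, 32.8, 44.0, 32.3, 32.9, 46.8, 52.5, 47.5, 9.1, 7.2, 2.3, 1.7, 60.2; M̄R̄ = 394.3000 / 13 = 30.3308
UCL_MR = D₄·M̄R̄ = 3.267 × 30.3308 = 99.0906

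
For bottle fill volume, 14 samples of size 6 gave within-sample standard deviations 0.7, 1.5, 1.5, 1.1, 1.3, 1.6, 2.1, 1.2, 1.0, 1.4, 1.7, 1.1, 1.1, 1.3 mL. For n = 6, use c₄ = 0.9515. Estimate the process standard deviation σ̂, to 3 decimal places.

s̄ = (0.7 + 1.5 + 1.5 + 1.1 + 1.3 + 1.6 + 2.1 + 1.2 + 1.0 + 1.4 + 1.7 + 1.1 + 1.1 + 1.3) / 14 = 1.3286
σ̂ = s̄ / c₄ = 1.3286 / 0.9515 = 1.3963

1.396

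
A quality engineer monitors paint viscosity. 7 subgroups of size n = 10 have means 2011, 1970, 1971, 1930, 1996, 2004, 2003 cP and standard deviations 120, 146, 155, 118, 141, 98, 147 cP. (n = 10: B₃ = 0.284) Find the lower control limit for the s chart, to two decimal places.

37.53

s̄ = (120 + 146 + 155 + 118 + 141 + 98 + 147) / 7 = 132.1429
LCL_s = B₃·s̄ = 0.284 × 132.1429 = 37.5286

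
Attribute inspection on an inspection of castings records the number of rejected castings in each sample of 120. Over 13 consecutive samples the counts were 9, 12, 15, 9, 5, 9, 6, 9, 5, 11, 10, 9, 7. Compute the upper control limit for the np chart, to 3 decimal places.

p̄ = Σdᵢ / (k·n) = 116 / (13 × 120) = 0.07436
UCL = np̄ + 3·√(np̄(1−p̄)) = 8.9231 + 3 × √(8.9231×0.92564) = 8.9231 + 3 × 2.8739 = 17.5449

17.545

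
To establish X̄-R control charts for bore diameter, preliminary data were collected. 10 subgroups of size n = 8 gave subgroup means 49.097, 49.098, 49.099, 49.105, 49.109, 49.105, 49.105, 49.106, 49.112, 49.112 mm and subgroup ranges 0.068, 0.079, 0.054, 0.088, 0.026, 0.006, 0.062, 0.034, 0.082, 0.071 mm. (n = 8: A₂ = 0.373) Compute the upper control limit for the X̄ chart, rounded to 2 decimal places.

X̄̄ = (49.097 + 49.098 + 49.099 + 49.105 + 49.109 + 49.105 + 49.105 + 49.106 + 49.112 + 49.112) / 10 = 491.0480 / 10 = 49.1048
R̄ = (0.068 + 0.079 + 0.054 + 0.088 + 0.026 + 0.006 + 0.062 + 0.034 + 0.082 + 0.071) / 10 = 0.5700 / 10 = 0.0570
UCL = X̄̄ + A₂·R̄ = 49.1048 + 0.373 × 0.0570 = 49.1261

49.13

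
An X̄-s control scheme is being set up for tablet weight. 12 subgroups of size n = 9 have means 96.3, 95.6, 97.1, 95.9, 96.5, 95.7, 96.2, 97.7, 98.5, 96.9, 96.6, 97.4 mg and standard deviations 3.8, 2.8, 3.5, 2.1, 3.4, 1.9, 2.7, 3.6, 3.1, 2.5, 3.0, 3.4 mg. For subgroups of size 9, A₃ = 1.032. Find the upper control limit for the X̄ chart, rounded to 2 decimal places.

99.78

X̄̄ = (96.3 + 95.6 + 97.1 + 95.9 + 96.5 + 95.7 + 96.2 + 97.7 + 98.5 + 96.9 + 96.6 + 97.4) / 12 = 96.7000
s̄ = (3.8 + 2.8 + 3.5 + 2.1 + 3.4 + 1.9 + 2.7 + 3.6 + 3.1 + 2.5 + 3.0 + 3.4) / 12 = 2.9833
UCL = X̄̄ + A₃·s̄ = 96.7000 + 1.032 × 2.9833 = 99.7788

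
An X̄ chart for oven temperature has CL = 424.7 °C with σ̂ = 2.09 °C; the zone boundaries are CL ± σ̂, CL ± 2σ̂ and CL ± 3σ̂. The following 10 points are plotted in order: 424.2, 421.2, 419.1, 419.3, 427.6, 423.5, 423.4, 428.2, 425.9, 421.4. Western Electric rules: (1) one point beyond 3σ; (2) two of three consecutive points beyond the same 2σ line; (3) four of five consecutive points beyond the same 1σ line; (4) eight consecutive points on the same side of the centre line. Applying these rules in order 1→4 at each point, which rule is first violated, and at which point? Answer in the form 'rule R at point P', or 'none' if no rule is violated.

rule 2 at point 4

Zone of each point (C = within 1σ̂, B = 1σ̂–2σ̂, A = 2σ̂–3σ̂, * = beyond 3σ̂; sign = side of CL): 1:-C, 2:-B, 3:-A, 4:-A, 5:+B, 6:-C, 7:-C, 8:+B, 9:+C, 10:-B
Rule 2 (two of three consecutive points beyond the same 2σ limit) is satisfied at point 4.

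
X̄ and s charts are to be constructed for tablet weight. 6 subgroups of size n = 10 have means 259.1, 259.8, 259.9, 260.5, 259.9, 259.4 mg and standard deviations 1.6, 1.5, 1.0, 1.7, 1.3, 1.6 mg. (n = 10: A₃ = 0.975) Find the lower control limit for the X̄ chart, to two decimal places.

X̄̄ = (259.1 + 259.8 + 259.9 + 260.5 + 259.9 + 259.4) / 6 = 259.7667
s̄ = (1.6 + 1.5 + 1.0 + 1.7 + 1.3 + 1.6) / 6 = 1.4500
LCL = X̄̄ − A₃·s̄ = 259.7667 − 0.975 × 1.4500 = 258.3529

258.35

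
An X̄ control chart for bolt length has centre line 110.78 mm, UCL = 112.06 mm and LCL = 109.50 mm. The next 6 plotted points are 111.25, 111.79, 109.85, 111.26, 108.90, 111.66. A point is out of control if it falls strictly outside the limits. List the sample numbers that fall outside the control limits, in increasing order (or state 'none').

Compare each point to [109.50, 112.06]: sample 5 = 108.90 < LCL.

5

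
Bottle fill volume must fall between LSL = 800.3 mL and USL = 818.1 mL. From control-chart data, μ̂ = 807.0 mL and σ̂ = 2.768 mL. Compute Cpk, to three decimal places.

0.807

Cpu = (USL − μ̂) / (3σ̂) = (818.1 − 807.0) / (3 × 2.768) = 1.3367; Cpl = (μ̂ − LSL) / (3σ̂) = (807.0 − 800.3) / (3 × 2.768) = 0.8068; Cpk = min(Cpu, Cpl) = 0.8068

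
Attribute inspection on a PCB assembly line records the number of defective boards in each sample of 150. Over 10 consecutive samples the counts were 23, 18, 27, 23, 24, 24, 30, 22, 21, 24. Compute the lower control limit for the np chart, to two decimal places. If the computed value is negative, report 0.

10.22

p̄ = Σdᵢ / (k·n) = 236 / (10 × 150) = 0.15733
LCL = np̄ − 3·√(np̄(1−p̄)) = 23.6000 − 3 × 4.4595 = 10.2216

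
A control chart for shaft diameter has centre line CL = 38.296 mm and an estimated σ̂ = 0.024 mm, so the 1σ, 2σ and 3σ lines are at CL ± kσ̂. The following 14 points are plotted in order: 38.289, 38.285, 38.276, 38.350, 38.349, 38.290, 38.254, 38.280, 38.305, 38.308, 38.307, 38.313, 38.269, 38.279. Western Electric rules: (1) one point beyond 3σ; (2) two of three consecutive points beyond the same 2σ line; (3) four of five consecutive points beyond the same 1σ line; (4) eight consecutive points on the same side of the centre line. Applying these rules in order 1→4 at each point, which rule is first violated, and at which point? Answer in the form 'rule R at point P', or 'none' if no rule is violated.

rule 2 at point 5

Zone of each point (C = within 1σ̂, B = 1σ̂–2σ̂, A = 2σ̂–3σ̂, * = beyond 3σ̂; sign = side of CL): 1:-C, 2:-C, 3:-C, 4:+A, 5:+A, 6:-C, 7:-B, 8:-C, 9:+C, 10:+C, 11:+C, 12:+C, 13:-B, 14:-C
Rule 2 (two of three consecutive points beyond the same 2σ limit) is satisfied at point 5.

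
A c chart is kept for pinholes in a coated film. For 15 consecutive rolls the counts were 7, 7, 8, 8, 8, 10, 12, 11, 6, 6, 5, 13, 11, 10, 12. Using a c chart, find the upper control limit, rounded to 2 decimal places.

17.90

c̄ = (7 + 7 + 8 + 8 + 8 + 10 + 12 + 11 + 6 + 6 + 5 + 13 + 11 + 10 + 12) / 15 = 134 / 15 = 8.9333
UCL = c̄ + 3√c̄ = 8.9333 + 3 × √8.9333 = 8.9333 + 3 × 2.9889 = 17.8999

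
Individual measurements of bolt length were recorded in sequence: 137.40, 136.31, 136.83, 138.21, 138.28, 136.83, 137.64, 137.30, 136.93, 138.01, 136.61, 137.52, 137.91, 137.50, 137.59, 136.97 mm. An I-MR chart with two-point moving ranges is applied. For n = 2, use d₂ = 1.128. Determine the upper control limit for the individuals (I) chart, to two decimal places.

X̄ = (137.40 + 136.31 + 136.83 + 138.21 + 138.28 + 136.83 + 137.64 + 137.30 + 136.93 + 138.01 + 136.61 + 137.52 + 137.91 + 137.50 + 137.59 + 136.97) / 16 = 137.3650
Moving ranges: 1.09, 0.52, 1.38, 0.07, 1.45, 0.81, 0.34, 0.37, 1.08, 1.40, 0.91, 0.39, 0.41, 0.09, 0.62; M̄R̄ = 10.9300 / 15 = 0.7287
UCL = X̄ + 3·M̄R̄/d₂ = 137.3650 + 3 × 0.7287 / 1.128 = 139.3029

139.30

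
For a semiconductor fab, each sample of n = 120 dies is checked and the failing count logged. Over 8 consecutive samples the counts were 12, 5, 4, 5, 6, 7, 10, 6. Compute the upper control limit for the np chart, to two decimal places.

14.51

p̄ = Σdᵢ / (k·n) = 55 / (8 × 120) = 0.05729
UCL = np̄ + 3·√(np̄(1−p̄)) = 6.8750 + 3 × √(6.8750×0.94271) = 6.8750 + 3 × 2.5458 = 14.5124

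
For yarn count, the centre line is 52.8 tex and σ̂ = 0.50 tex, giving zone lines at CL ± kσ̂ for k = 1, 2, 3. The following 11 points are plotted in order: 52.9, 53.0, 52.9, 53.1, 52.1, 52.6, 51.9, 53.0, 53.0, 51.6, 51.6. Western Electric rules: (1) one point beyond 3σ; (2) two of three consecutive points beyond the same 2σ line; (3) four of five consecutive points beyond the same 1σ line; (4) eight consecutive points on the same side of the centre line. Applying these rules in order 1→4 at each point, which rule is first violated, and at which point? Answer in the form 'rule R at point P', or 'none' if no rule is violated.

rule 2 at point 11

Zone of each point (C = within 1σ̂, B = 1σ̂–2σ̂, A = 2σ̂–3σ̂, * = beyond 3σ̂; sign = side of CL): 1:+C, 2:+C, 3:+C, 4:+C, 5:-B, 6:-C, 7:-B, 8:+C, 9:+C, 10:-A, 11:-A
Rule 2 (two of three consecutive points beyond the same 2σ limit) is satisfied at point 11.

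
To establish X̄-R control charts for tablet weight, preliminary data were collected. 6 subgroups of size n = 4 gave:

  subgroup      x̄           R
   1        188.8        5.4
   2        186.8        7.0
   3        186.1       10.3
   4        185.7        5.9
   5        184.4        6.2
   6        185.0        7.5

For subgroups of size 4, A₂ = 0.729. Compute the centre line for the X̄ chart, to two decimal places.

186.13

X̄̄ = (188.8 + 186.8 + 186.1 + 185.7 + 184.4 + 185.0) / 6 = 1116.8000 / 6 = 186.1333
CL = X̄̄ = 186.1333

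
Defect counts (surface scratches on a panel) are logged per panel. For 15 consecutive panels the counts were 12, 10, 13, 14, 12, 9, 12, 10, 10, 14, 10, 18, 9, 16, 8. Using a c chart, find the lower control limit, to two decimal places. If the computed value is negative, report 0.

c̄ = (12 + 10 + 13 + 14 + 12 + 9 + 12 + 10 + 10 + 14 + 10 + 18 + 9 + 16 + 8) / 15 = 177 / 15 = 11.8000
LCL = c̄ − 3√c̄ = 11.8000 − 3 × 3.4351 = 1.4947

1.49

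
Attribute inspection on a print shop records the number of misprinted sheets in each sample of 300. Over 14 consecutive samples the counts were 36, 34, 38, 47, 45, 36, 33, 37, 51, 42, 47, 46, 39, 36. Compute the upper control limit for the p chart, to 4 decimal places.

0.1942

p̄ = Σdᵢ / (k·n) = 567 / (14 × 300) = 0.13500
UCL = p̄ + 3·√(p̄(1−p̄)/n) = 0.13500 + 3 × √(0.13500×0.86500/300) = 0.13500 + 3 × 0.01973 = 0.19419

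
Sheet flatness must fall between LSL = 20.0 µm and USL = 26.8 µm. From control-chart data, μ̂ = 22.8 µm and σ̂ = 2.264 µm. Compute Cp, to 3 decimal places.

0.501

Cp = (USL − LSL) / (6σ̂) = (26.8 − 20.0) / (6 × 2.264) = 6.8000 / 13.5840 = 0.5006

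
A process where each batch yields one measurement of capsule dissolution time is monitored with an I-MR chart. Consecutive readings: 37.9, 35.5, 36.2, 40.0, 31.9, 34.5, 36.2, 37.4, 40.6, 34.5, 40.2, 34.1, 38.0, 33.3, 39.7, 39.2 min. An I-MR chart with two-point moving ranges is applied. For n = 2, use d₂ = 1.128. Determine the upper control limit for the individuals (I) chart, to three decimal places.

46.949

X̄ = (37.9 + 35.5 + 36.2 + 40.0 + 31.9 + 34.5 + 36.2 + 37.4 + 40.6 + 34.5 + 40.2 + 34.1 + 38.0 + 33.3 + 39.7 + 39.2) / 16 = 36.8250
Moving ranges: 2.4, 0.7, 3.8, 8.1, 2.6, 1.7, 1.2, 3.2, 6.1, 5.7, 6.1, 3.9, 4.7, 6.4, 0.5; M̄R̄ = 57.1000 / 15 = 3.8067
UCL = X̄ + 3·M̄R̄/d₂ = 36.8250 + 3 × 3.8067 / 1.128 = 46.9491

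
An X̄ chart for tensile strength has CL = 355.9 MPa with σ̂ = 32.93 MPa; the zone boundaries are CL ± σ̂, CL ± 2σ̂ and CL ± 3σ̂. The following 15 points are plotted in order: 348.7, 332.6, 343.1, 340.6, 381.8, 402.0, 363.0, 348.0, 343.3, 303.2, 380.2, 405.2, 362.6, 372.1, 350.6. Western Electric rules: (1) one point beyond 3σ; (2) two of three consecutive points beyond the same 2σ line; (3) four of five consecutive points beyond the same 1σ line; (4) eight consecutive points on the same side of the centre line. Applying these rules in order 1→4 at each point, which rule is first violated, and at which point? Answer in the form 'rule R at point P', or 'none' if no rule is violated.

Zone of each point (C = within 1σ̂, B = 1σ̂–2σ̂, A = 2σ̂–3σ̂, * = beyond 3σ̂; sign = side of CL): 1:-C, 2:-C, 3:-C, 4:-C, 5:+C, 6:+B, 7:+C, 8:-C, 9:-C, 10:-B, 11:+C, 12:+B, 13:+C, 14:+C, 15:-C
No rule fires across all 15 points.

none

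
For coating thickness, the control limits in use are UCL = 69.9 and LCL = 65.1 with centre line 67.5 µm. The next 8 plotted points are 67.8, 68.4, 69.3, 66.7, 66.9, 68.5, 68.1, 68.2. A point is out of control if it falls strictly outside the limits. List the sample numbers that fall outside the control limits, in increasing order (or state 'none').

All 8 points lie within [65.1, 69.9].

none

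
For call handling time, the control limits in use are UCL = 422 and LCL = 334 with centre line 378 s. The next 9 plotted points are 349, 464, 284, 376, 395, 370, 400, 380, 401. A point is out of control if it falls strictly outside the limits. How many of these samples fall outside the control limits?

2

Compare each point to [334, 422]: sample 2 = 464 > UCL; sample 3 = 284 < LCL.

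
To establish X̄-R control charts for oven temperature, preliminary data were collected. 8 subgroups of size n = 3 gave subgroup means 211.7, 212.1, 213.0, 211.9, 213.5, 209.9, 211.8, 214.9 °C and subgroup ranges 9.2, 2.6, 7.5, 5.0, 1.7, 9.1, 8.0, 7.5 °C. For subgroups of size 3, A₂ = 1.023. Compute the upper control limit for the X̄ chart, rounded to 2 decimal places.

X̄̄ = (211.7 + 212.1 + 213.0 + 211.9 + 213.5 + 209.9 + 211.8 + 214.9) / 8 = 1698.8000 / 8 = 212.3500
R̄ = (9.2 + 2.6 + 7.5 + 5.0 + 1.7 + 9.1 + 8.0 + 7.5) / 8 = 50.6000 / 8 = 6.3250
UCL = X̄̄ + A₂·R̄ = 212.3500 + 1.023 × 6.3250 = 218.8205

218.82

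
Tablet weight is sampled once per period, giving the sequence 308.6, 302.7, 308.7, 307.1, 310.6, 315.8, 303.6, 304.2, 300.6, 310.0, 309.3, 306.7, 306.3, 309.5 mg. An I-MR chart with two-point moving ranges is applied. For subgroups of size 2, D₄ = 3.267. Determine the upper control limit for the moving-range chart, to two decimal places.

13.80

Moving ranges: 5.9, 6.0, 1.6, 3.5, 5.2, 12.2, 0.6, 3.6, 9.4, 0.7, 2.6, 0.4, 3.2; M̄R̄ = 54.9000 / 13 = 4.2231
UCL_MR = D₄·M̄R̄ = 3.267 × 4.2231 = 13.7968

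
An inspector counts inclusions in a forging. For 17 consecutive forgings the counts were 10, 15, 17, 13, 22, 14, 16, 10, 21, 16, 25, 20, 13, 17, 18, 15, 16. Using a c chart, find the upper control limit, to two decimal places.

c̄ = (10 + 15 + 17 + 13 + 22 + 14 + 16 + 10 + 21 + 16 + 25 + 20 + 13 + 17 + 18 + 15 + 16) / 17 = 278 / 17 = 16.3529
UCL = c̄ + 3√c̄ = 16.3529 + 3 × √16.3529 = 16.3529 + 3 × 4.0439 = 28.4846

28.48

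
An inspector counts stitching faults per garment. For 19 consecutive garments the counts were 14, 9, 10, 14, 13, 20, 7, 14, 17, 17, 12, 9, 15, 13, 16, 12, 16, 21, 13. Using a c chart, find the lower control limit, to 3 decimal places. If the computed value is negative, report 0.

c̄ = (14 + 9 + 10 + 14 + 13 + 20 + 7 + 14 + 17 + 17 + 12 + 9 + 15 + 13 + 16 + 12 + 16 + 21 + 13) / 19 = 262 / 19 = 13.7895
LCL = c̄ − 3√c̄ = 13.7895 − 3 × 3.7134 = 2.6492

2.649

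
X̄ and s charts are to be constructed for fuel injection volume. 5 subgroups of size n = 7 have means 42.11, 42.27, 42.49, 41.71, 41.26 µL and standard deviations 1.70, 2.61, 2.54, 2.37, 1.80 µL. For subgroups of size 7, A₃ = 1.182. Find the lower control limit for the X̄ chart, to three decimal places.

39.363

X̄̄ = (42.11 + 42.27 + 42.49 + 41.71 + 41.26) / 5 = 41.9680
s̄ = (1.70 + 2.61 + 2.54 + 2.37 + 1.80) / 5 = 2.2040
LCL = X̄̄ − A₃·s̄ = 41.9680 − 1.182 × 2.2040 = 39.3629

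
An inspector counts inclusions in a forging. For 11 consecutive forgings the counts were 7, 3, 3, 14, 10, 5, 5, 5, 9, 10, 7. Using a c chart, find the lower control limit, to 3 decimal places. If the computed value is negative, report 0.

0.000

c̄ = (7 + 3 + 3 + 14 + 10 + 5 + 5 + 5 + 9 + 10 + 7) / 11 = 78 / 11 = 7.0909
LCL = c̄ − 3√c̄ = 7.0909 − 3 × 2.6629 = -0.8977 → 0 (cannot be negative)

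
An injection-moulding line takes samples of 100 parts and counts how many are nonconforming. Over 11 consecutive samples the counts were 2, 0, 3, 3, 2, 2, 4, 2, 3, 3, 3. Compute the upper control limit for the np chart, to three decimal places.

p̄ = Σdᵢ / (k·n) = 27 / (11 × 100) = 0.02455
UCL = np̄ + 3·√(np̄(1−p̄)) = 2.4545 + 3 × √(2.4545×0.97545) = 2.4545 + 3 × 1.5474 = 7.0966

7.097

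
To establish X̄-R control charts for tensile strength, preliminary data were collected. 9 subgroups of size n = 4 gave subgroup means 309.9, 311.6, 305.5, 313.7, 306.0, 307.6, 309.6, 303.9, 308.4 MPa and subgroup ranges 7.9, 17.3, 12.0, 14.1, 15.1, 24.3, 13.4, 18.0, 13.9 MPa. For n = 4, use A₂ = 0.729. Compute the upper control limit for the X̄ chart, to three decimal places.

X̄̄ = (309.9 + 311.6 + 305.5 + 313.7 + 306.0 + 307.6 + 309.6 + 303.9 + 308.4) / 9 = 2776.2000 / 9 = 308.4667
R̄ = (7.9 + 17.3 + 12.0 + 14.1 + 15.1 + 24.3 + 13.4 + 18.0 + 13.9) / 9 = 136.0000 / 9 = 15.1111
UCL = X̄̄ + A₂·R̄ = 308.4667 + 0.729 × 15.1111 = 319.4827

319.483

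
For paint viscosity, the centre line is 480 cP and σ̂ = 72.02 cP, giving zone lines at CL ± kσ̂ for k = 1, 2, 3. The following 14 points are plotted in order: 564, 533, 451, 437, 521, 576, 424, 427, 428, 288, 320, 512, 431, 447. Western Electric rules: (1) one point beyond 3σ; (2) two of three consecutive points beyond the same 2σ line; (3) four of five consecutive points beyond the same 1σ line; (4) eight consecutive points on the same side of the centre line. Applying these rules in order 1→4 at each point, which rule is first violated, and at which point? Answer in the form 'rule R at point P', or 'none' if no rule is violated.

Zone of each point (C = within 1σ̂, B = 1σ̂–2σ̂, A = 2σ̂–3σ̂, * = beyond 3σ̂; sign = side of CL): 1:+B, 2:+C, 3:-C, 4:-C, 5:+C, 6:+B, 7:-C, 8:-C, 9:-C, 10:-A, 11:-A, 12:+C, 13:-C, 14:-C
Rule 2 (two of three consecutive points beyond the same 2σ limit) is satisfied at point 11.

rule 2 at point 11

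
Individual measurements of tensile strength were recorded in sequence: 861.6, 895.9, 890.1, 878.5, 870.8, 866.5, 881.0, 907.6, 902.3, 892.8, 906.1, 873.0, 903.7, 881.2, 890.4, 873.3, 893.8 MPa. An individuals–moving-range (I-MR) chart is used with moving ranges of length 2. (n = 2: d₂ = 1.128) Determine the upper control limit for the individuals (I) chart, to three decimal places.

X̄ = (861.6 + 895.9 + 890.1 + 878.5 + 870.8 + 866.5 + 881.0 + 907.6 + 902.3 + 892.8 + 906.1 + 873.0 + 903.7 + 881.2 + 890.4 + 873.3 + 893.8) / 17 = 886.3882
Moving ranges: 34.3, 5.8, 11.6, 7.7, 4.3, 14.5, 26.6, 5.3, 9.5, 13.3, 33.1, 30.7, 22.5, 9.2, 17.1, 20.5; M̄R̄ = 266.0000 / 16 = 16.6250
UCL = X̄ + 3·M̄R̄/d₂ = 886.3882 + 3 × 16.6250 / 1.128 = 930.6037

930.604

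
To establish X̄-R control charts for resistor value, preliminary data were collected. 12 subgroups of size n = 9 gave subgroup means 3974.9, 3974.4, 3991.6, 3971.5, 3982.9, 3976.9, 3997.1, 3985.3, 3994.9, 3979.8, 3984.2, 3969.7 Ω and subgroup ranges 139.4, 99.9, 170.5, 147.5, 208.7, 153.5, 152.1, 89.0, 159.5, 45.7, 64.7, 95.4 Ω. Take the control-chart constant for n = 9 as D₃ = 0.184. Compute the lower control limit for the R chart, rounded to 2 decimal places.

R̄ = (139.4 + 99.9 + 170.5 + 147.5 + 208.7 + 153.5 + 152.1 + 89.0 + 159.5 + 45.7 + 64.7 + 95.4) / 12 = 1525.9000 / 12 = 127.1583
LCL_R = D₃·R̄ = 0.184 × 127.1583 = 23.3971

23.40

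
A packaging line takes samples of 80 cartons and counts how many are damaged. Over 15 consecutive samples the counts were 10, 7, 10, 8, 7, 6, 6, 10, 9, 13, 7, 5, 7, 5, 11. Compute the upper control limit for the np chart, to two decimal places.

16.15

p̄ = Σdᵢ / (k·n) = 121 / (15 × 80) = 0.10083
UCL = np̄ + 3·√(np̄(1−p̄)) = 8.0667 + 3 × √(8.0667×0.89917) = 8.0667 + 3 × 2.6932 = 16.1462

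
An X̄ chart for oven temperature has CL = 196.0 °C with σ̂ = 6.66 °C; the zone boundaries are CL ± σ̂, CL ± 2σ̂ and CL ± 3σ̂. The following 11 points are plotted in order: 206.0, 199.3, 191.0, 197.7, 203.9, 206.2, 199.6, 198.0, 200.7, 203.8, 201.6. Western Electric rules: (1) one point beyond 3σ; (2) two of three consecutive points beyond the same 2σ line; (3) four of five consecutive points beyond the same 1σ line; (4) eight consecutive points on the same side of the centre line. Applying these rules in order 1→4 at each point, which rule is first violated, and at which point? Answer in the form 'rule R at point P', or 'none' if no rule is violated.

Zone of each point (C = within 1σ̂, B = 1σ̂–2σ̂, A = 2σ̂–3σ̂, * = beyond 3σ̂; sign = side of CL): 1:+B, 2:+C, 3:-C, 4:+C, 5:+B, 6:+B, 7:+C, 8:+C, 9:+C, 10:+B, 11:+C
Rule 4 (eight consecutive points on the same side of the centre line) is satisfied at point 11.

rule 4 at point 11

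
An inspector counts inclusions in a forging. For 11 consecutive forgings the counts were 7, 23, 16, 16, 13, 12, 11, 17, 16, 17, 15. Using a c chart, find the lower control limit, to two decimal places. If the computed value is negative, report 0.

c̄ = (7 + 23 + 16 + 16 + 13 + 12 + 11 + 17 + 16 + 17 + 15) / 11 = 163 / 11 = 14.8182
LCL = c̄ − 3√c̄ = 14.8182 − 3 × 3.8494 = 3.2699

3.27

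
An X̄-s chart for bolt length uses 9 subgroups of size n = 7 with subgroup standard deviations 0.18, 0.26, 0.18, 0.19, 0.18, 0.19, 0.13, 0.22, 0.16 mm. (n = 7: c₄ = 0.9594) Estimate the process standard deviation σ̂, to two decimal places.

0.20

s̄ = (0.18 + 0.26 + 0.18 + 0.19 + 0.18 + 0.19 + 0.13 + 0.22 + 0.16) / 9 = 0.1878
σ̂ = s̄ / c₄ = 0.1878 / 0.9594 = 0.1957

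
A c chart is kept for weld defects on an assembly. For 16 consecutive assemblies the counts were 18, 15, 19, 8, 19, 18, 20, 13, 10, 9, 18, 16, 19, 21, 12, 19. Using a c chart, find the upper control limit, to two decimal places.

27.83

c̄ = (18 + 15 + 19 + 8 + 19 + 18 + 20 + 13 + 10 + 9 + 18 + 16 + 19 + 21 + 12 + 19) / 16 = 254 / 16 = 15.8750
UCL = c̄ + 3√c̄ = 15.8750 + 3 × √15.8750 = 15.8750 + 3 × 3.9843 = 27.8280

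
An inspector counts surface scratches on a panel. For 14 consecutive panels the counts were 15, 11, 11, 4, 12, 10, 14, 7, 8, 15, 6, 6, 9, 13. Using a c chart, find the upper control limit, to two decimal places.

19.59

c̄ = (15 + 11 + 11 + 4 + 12 + 10 + 14 + 7 + 8 + 15 + 6 + 6 + 9 + 13) / 14 = 141 / 14 = 10.0714
UCL = c̄ + 3√c̄ = 10.0714 + 3 × √10.0714 = 10.0714 + 3 × 3.1736 = 19.5921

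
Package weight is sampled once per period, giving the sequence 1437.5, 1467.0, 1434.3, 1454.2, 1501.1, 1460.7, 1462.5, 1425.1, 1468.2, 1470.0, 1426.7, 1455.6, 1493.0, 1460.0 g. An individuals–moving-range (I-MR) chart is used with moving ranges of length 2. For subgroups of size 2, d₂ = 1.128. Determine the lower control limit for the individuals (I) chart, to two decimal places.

X̄ = (1437.5 + 1467.0 + 1434.3 + 1454.2 + 1501.1 + 1460.7 + 1462.5 + 1425.1 + 1468.2 + 1470.0 + 1426.7 + 1455.6 + 1493.0 + 1460.0) / 14 = 1458.2786
Moving ranges: 29.5, 32.7, 19.9, 46.9, 40.4, 1.8, 37.4, 43.1, 1.8, 43.3, 28.9, 37.4, 33.0; M̄R̄ = 396.1000 / 13 = 30.4692
LCL = X̄ − 3·M̄R̄/d₂ = 1458.2786 − 3 × 30.4692 / 1.128 = 1377.2434

1377.24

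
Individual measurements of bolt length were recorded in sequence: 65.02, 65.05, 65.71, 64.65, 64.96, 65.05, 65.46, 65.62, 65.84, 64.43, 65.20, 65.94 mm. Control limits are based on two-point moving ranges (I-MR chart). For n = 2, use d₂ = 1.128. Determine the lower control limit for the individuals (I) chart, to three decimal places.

X̄ = (65.02 + 65.05 + 65.71 + 64.65 + 64.96 + 65.05 + 65.46 + 65.62 + 65.84 + 64.43 + 65.20 + 65.94) / 12 = 65.2442
Moving ranges: 0.03, 0.66, 1.06, 0.31, 0.09, 0.41, 0.16, 0.22, 1.41, 0.77, 0.74; M̄R̄ = 5.8600 / 11 = 0.5327
LCL = X̄ − 3·M̄R̄/d₂ = 65.2442 − 3 × 0.5327 / 1.128 = 63.8273

63.827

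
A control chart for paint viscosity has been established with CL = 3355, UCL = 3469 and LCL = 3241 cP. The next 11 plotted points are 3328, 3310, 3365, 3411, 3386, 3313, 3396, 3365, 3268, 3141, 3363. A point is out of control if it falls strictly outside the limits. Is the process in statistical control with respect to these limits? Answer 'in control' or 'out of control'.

out of control

Compare each point to [3241, 3469]: sample 10 = 3141 < LCL.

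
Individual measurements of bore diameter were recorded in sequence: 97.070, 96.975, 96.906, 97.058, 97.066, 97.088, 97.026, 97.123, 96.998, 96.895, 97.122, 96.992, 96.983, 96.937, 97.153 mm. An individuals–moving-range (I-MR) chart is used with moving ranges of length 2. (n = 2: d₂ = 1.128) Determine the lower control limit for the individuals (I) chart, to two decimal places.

X̄ = (97.070 + 96.975 + 96.906 + 97.058 + 97.066 + 97.088 + 97.026 + 97.123 + 96.998 + 96.895 + 97.122 + 96.992 + 96.983 + 96.937 + 97.153) / 15 = 97.0261
Moving ranges: 0.095, 0.069, 0.152, 0.008, 0.022, 0.062, 0.097, 0.125, 0.103, 0.227, 0.130, 0.009, 0.046, 0.216; M̄R̄ = 1.3610 / 14 = 0.0972
LCL = X̄ − 3·M̄R̄/d₂ = 97.0261 − 3 × 0.0972 / 1.128 = 96.7676

96.77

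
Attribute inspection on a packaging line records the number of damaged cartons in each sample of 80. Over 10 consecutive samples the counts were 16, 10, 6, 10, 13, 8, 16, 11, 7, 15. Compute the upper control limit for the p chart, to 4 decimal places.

p̄ = Σdᵢ / (k·n) = 112 / (10 × 80) = 0.14000
UCL = p̄ + 3·√(p̄(1−p̄)/n) = 0.14000 + 3 × √(0.14000×0.86000/80) = 0.14000 + 3 × 0.03879 = 0.25638

0.2564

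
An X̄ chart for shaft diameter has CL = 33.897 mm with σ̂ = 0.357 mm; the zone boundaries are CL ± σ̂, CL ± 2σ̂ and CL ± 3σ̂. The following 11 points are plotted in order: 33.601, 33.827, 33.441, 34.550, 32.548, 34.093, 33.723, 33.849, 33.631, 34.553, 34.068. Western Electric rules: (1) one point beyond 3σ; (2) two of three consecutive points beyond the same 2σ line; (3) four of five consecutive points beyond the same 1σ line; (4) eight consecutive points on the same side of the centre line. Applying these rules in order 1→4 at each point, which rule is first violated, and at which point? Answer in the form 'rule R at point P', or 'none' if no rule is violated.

Zone of each point (C = within 1σ̂, B = 1σ̂–2σ̂, A = 2σ̂–3σ̂, * = beyond 3σ̂; sign = side of CL): 1:-C, 2:-C, 3:-B, 4:+B, 5:-*, 6:+C, 7:-C, 8:-C, 9:-C, 10:+B, 11:+C
Rule 1 (one point beyond the 3σ limits) is satisfied at point 5.

rule 1 at point 5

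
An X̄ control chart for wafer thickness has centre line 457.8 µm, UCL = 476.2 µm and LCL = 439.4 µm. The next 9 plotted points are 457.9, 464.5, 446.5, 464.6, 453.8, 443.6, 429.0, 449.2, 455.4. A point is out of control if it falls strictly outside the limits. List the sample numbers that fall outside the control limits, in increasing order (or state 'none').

7

Compare each point to [439.4, 476.2]: sample 7 = 429.0 < LCL.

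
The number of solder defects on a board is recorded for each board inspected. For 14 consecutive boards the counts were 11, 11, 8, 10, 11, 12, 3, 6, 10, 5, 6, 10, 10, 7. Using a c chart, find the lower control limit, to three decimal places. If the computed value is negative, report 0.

c̄ = (11 + 11 + 8 + 10 + 11 + 12 + 3 + 6 + 10 + 5 + 6 + 10 + 10 + 7) / 14 = 120 / 14 = 8.5714
LCL = c̄ − 3√c̄ = 8.5714 − 3 × 2.9277 = -0.2117 → 0 (cannot be negative)

0.000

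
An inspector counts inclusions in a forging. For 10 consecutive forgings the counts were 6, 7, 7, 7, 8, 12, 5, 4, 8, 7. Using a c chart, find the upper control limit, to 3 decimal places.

c̄ = (6 + 7 + 7 + 7 + 8 + 12 + 5 + 4 + 8 + 7) / 10 = 71 / 10 = 7.1000
UCL = c̄ + 3√c̄ = 7.1000 + 3 × √7.1000 = 7.1000 + 3 × 2.6646 = 15.0937

15.094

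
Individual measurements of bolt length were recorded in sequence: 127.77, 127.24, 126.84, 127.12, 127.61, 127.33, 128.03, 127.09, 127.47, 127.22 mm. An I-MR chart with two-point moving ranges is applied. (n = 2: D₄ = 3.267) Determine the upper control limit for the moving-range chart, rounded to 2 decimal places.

1.54

Moving ranges: 0.53, 0.40, 0.28, 0.49, 0.28, 0.70, 0.94, 0.38, 0.25; M̄R̄ = 4.2500 / 9 = 0.4722
UCL_MR = D₄·M̄R̄ = 3.267 × 0.4722 = 1.5427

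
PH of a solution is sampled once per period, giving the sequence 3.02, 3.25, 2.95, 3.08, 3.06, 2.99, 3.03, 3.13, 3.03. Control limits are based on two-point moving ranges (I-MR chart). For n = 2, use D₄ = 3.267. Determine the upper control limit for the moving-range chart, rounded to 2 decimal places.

0.40

Moving ranges: 0.23, 0.30, 0.13, 0.02, 0.07, 0.04, 0.10, 0.10; M̄R̄ = 0.9900 / 8 = 0.1237
UCL_MR = D₄·M̄R̄ = 3.267 × 0.1237 = 0.4043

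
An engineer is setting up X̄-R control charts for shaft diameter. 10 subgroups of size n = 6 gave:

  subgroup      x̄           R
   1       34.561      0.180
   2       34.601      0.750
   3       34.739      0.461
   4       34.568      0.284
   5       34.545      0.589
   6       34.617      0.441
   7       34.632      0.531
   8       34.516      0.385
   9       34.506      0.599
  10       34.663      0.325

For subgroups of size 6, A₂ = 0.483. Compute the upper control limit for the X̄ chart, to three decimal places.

X̄̄ = (34.561 + 34.601 + 34.739 + 34.568 + 34.545 + 34.617 + 34.632 + 34.516 + 34.506 + 34.663) / 10 = 345.9480 / 10 = 34.5948
R̄ = (0.180 + 0.750 + 0.461 + 0.284 + 0.589 + 0.441 + 0.531 + 0.385 + 0.599 + 0.325) / 10 = 4.5450 / 10 = 0.4545
UCL = X̄̄ + A₂·R̄ = 34.5948 + 0.483 × 0.4545 = 34.8143

34.814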